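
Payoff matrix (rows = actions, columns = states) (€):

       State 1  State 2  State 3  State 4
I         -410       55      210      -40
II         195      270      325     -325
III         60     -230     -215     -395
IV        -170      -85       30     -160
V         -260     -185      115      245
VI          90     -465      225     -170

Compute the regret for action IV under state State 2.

Best payoff under State 2 is 270.
Regret = 270 − (-85) = 355.

355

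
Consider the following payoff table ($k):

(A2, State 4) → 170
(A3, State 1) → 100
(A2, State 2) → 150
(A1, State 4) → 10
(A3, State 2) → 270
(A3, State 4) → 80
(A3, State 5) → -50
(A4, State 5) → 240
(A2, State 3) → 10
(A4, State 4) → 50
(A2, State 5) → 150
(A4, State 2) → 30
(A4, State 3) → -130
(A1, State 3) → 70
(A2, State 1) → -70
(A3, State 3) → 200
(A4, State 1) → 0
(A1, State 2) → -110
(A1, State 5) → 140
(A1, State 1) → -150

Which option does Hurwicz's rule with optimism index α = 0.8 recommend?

A1: 0.8·140 + 0.2·(-150) = 82
A2: 0.8·170 + 0.2·(-70) = 122
A3: 0.8·270 + 0.2·(-50) = 206
A4: 0.8·240 + 0.2·(-130) = 166
Highest Hurwicz score = 206 → A3.

A3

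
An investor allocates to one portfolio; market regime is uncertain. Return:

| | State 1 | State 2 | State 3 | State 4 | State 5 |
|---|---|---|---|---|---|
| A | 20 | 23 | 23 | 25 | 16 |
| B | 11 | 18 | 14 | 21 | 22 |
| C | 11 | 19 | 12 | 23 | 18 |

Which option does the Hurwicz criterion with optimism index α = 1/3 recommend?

A: 1/3·25 + 2/3·16 = 19
B: 1/3·22 + 2/3·11 = 44/3
C: 1/3·23 + 2/3·11 = 15
Highest Hurwicz score = 19 → A.

A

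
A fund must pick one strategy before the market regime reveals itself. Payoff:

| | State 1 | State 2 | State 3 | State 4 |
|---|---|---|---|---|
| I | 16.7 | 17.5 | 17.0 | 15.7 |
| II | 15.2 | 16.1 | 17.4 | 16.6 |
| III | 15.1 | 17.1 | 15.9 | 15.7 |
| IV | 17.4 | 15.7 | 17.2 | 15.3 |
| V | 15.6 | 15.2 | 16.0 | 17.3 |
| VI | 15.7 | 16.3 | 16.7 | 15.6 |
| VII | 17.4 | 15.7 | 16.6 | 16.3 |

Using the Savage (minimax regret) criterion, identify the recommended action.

Column bests: State 1=17.4, State 2=17.5, State 3=17.4, State 4=17.3.
I regrets: 0.7, 0.0, 0.4, 1.6 → max 1.6
II regrets: 2.2, 1.4, 0.0, 0.7 → max 2.2
III regrets: 2.3, 0.4, 1.5, 1.6 → max 2.3
IV regrets: 0.0, 1.8, 0.2, 2.0 → max 2.0
V regrets: 1.8, 2.3, 1.4, 0.0 → max 2.3
VI regrets: 1.7, 1.2, 0.7, 1.7 → max 1.7
VII regrets: 0.0, 1.8, 0.8, 1.0 → max 1.8
Smallest max regret = 1.6 → I.

I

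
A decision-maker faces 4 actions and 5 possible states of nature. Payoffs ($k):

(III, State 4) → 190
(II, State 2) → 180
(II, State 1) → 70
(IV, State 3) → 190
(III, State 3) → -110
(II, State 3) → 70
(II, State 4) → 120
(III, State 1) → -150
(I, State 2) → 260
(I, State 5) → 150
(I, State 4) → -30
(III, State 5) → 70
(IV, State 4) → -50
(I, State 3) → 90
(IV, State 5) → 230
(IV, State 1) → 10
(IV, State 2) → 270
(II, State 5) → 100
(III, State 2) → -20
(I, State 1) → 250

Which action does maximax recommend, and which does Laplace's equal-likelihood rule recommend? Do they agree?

Row maxima: I=260, II=180, III=190, IV=270
Best best-case = 270 → IV.
Row averages: I=144, II=108, III=-4, IV=130
Highest average = 144 → I.

maximax → IV; laplace → I (disagree)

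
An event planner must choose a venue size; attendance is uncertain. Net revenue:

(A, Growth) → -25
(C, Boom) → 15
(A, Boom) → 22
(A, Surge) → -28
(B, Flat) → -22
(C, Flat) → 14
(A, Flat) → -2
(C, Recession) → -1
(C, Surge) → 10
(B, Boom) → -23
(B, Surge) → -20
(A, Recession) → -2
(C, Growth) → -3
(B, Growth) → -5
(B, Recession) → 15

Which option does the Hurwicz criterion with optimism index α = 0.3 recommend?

A: 0.3·22 + 0.7·(-28) = -13
B: 0.3·15 + 0.7·(-23) = -11.6
C: 0.3·15 + 0.7·(-3) = 2.4
Highest Hurwicz score = 2.4 → C.

C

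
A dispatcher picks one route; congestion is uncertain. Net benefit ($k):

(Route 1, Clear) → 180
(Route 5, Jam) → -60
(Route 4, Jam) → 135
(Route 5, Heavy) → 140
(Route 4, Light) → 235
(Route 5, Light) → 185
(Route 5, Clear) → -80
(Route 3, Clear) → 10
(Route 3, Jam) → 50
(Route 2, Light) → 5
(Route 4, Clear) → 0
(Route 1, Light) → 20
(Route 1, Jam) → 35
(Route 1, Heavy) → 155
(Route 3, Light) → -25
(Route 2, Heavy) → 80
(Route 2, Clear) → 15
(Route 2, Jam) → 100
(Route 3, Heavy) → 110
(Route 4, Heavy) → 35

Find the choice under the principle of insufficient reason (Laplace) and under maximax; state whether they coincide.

Row averages: Route 1=97.5, Route 2=50, Route 3=36.25, Route 4=101.25, Route 5=46.25
Highest average = 101.25 → Route 4.
Row maxima: Route 1=180, Route 2=100, Route 3=110, Route 4=235, Route 5=185
Best best-case = 235 → Route 4.

laplace → Route 4; maximax → Route 4 (agree)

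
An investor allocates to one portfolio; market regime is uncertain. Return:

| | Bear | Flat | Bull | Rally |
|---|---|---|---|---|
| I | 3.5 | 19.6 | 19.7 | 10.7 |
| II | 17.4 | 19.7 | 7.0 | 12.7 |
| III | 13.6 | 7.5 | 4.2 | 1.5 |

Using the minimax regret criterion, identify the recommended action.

Column bests: Bear=17.4, Flat=19.7, Bull=19.7, Rally=12.7.
I regrets: 13.9, 0.1, 0.0, 2.0 → max 13.9
II regrets: 0.0, 0.0, 12.7, 0.0 → max 12.7
III regrets: 3.8, 12.2, 15.5, 11.2 → max 15.5
Smallest max regret = 12.7 → II.

II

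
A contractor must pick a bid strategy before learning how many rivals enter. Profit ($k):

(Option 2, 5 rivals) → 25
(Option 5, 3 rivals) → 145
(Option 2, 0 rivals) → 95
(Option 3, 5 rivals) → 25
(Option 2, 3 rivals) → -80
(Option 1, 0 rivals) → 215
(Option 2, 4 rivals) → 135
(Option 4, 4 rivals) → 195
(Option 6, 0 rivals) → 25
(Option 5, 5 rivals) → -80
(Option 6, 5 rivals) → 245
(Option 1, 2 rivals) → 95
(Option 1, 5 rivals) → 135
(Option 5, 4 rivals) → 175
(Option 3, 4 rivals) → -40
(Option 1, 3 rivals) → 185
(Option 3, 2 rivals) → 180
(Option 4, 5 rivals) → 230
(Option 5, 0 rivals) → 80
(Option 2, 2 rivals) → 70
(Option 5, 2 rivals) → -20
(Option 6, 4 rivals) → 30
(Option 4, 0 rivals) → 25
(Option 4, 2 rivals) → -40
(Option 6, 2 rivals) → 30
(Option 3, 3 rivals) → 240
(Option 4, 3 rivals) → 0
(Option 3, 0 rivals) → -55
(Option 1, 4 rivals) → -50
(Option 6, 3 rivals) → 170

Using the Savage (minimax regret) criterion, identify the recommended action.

Column bests: 0 rivals=215, 2 rivals=180, 3 rivals=240, 4 rivals=195, 5 rivals=245.
Option 1 regrets: 0, 85, 55, 245, 110 → max 245
Option 2 regrets: 120, 110, 320, 60, 220 → max 320
Option 3 regrets: 270, 0, 0, 235, 220 → max 270
Option 4 regrets: 190, 220, 240, 0, 15 → max 240
Option 5 regrets: 135, 200, 95, 20, 325 → max 325
Option 6 regrets: 190, 150, 70, 165, 0 → max 190
Smallest max regret = 190 → Option 6.

Option 6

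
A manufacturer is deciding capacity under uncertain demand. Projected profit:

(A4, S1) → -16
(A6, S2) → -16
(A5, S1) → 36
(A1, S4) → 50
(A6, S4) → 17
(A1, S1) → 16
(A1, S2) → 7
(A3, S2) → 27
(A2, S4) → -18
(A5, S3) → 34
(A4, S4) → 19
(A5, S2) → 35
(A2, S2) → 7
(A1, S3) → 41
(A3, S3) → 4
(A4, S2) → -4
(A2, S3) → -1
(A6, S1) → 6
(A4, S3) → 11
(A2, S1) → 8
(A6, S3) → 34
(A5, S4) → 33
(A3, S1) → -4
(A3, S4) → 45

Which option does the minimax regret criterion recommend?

Column bests: S1=36, S2=35, S3=41, S4=50.
A1 regrets: 20, 28, 0, 0 → max 28
A2 regrets: 28, 28, 42, 68 → max 68
A3 regrets: 40, 8, 37, 5 → max 40
A4 regrets: 52, 39, 30, 31 → max 52
A5 regrets: 0, 0, 7, 17 → max 17
A6 regrets: 30, 51, 7, 33 → max 51
Smallest max regret = 17 → A5.

A5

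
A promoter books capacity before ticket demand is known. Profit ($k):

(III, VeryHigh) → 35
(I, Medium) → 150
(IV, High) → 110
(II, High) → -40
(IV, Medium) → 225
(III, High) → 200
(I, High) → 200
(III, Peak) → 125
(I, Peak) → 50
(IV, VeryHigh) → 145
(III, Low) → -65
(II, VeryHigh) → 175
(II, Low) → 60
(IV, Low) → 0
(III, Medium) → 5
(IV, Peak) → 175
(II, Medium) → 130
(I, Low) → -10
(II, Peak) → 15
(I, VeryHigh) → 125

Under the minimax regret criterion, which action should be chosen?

Column bests: Low=60, Medium=225, High=200, VeryHigh=175, Peak=175.
I regrets: 70, 75, 0, 50, 125 → max 125
II regrets: 0, 95, 240, 0, 160 → max 240
III regrets: 125, 220, 0, 140, 50 → max 220
IV regrets: 60, 0, 90, 30, 0 → max 90
Smallest max regret = 90 → IV.

IV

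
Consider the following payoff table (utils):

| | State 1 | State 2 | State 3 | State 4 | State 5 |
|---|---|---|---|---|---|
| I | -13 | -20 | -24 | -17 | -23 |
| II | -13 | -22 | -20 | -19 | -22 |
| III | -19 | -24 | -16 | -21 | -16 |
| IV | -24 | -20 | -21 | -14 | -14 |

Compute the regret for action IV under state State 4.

Best payoff under State 4 is -14.
Regret = -14 − (-14) = 0.

0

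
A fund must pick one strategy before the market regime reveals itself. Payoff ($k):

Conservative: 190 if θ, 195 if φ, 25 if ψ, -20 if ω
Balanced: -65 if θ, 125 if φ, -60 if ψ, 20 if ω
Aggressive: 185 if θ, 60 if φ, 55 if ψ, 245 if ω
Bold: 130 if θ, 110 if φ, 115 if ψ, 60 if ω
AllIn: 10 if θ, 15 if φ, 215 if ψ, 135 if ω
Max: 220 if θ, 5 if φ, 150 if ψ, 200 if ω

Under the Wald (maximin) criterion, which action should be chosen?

Bold

Row minima: Conservative=-20, Balanced=-65, Aggressive=55, Bold=60, AllIn=10, Max=5
Best worst-case = 60 → Bold.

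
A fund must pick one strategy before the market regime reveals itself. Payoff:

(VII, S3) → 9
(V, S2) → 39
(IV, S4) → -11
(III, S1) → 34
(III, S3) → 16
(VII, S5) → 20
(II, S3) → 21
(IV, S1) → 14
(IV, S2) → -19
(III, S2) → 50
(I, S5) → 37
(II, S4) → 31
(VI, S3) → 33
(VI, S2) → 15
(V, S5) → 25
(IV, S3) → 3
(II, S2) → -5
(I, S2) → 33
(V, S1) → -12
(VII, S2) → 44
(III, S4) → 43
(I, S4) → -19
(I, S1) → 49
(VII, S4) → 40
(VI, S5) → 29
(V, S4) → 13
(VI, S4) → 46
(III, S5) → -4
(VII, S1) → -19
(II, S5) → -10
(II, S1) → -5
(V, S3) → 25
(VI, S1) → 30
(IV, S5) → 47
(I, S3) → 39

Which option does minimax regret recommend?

Column bests: S1=49, S2=50, S3=39, S4=46, S5=47.
I regrets: 0, 17, 0, 65, 10 → max 65
II regrets: 54, 55, 18, 15, 57 → max 57
III regrets: 15, 0, 23, 3, 51 → max 51
IV regrets: 35, 69, 36, 57, 0 → max 69
V regrets: 61, 11, 14, 33, 22 → max 61
VI regrets: 19, 35, 6, 0, 18 → max 35
VII regrets: 68, 6, 30, 6, 27 → max 68
Smallest max regret = 35 → VI.

VI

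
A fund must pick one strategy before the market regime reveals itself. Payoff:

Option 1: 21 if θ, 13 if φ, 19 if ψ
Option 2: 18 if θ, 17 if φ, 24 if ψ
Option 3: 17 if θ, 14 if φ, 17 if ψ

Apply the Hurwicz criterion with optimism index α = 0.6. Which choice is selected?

Option 1: 0.6·21 + 0.4·13 = 17.8
Option 2: 0.6·24 + 0.4·17 = 21.2
Option 3: 0.6·17 + 0.4·14 = 15.8
Highest Hurwicz score = 21.2 → Option 2.

Option 2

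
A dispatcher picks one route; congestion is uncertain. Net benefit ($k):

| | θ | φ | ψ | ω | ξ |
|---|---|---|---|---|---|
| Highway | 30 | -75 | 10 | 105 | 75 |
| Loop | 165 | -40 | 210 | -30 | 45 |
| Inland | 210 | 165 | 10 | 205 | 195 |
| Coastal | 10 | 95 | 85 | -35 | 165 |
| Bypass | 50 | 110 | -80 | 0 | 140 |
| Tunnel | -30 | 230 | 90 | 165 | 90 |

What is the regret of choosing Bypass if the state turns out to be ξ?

55

Best payoff under ξ is 195.
Regret = 195 − 140 = 55.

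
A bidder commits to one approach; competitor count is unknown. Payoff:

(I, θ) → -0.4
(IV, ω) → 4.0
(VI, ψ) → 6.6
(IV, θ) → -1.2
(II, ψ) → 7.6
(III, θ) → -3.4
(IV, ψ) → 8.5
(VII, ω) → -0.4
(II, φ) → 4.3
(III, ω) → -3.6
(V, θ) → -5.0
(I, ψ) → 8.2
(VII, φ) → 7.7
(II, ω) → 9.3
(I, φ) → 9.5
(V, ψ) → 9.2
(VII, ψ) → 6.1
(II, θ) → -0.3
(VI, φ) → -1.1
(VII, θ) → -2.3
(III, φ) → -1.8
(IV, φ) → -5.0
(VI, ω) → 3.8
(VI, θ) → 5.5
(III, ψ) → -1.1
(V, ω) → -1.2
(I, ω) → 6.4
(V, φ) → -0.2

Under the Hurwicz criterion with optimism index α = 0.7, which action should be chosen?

I

I: 0.7·9.5 + 0.3·(-0.4) = 6.53
II: 0.7·9.3 + 0.3·(-0.3) = 6.42
III: 0.7·(-1.1) + 0.3·(-3.6) = -1.85
IV: 0.7·8.5 + 0.3·(-5.0) = 4.45
V: 0.7·9.2 + 0.3·(-5.0) = 4.94
VI: 0.7·6.6 + 0.3·(-1.1) = 4.29
VII: 0.7·7.7 + 0.3·(-2.3) = 4.7
Highest Hurwicz score = 6.53 → I.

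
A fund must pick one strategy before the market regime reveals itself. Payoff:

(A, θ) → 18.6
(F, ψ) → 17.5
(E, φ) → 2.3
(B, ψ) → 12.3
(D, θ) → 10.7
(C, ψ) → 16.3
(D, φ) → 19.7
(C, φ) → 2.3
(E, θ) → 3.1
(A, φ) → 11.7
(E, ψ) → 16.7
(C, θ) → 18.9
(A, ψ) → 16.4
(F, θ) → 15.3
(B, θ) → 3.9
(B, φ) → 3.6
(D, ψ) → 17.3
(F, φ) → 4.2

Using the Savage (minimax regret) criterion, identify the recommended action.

Column bests: θ=18.9, φ=19.7, ψ=17.5.
A regrets: 0.3, 8.0, 1.1 → max 8.0
B regrets: 15.0, 16.1, 5.2 → max 16.1
C regrets: 0.0, 17.4, 1.2 → max 17.4
D regrets: 8.2, 0.0, 0.2 → max 8.2
E regrets: 15.8, 17.4, 0.8 → max 17.4
F regrets: 3.6, 15.5, 0.0 → max 15.5
Smallest max regret = 8.0 → A.

A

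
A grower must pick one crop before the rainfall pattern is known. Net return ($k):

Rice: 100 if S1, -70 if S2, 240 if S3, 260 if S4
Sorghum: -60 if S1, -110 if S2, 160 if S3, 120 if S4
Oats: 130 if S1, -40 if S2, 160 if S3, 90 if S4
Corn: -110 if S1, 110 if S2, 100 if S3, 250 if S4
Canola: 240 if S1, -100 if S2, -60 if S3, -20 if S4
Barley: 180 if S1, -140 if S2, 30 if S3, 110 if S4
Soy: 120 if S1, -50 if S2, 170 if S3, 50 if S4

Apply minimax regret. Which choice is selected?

Column bests: S1=240, S2=110, S3=240, S4=260.
Rice regrets: 140, 180, 0, 0 → max 180
Sorghum regrets: 300, 220, 80, 140 → max 300
Oats regrets: 110, 150, 80, 170 → max 170
Corn regrets: 350, 0, 140, 10 → max 350
Canola regrets: 0, 210, 300, 280 → max 300
Barley regrets: 60, 250, 210, 150 → max 250
Soy regrets: 120, 160, 70, 210 → max 210
Smallest max regret = 170 → Oats.

Oats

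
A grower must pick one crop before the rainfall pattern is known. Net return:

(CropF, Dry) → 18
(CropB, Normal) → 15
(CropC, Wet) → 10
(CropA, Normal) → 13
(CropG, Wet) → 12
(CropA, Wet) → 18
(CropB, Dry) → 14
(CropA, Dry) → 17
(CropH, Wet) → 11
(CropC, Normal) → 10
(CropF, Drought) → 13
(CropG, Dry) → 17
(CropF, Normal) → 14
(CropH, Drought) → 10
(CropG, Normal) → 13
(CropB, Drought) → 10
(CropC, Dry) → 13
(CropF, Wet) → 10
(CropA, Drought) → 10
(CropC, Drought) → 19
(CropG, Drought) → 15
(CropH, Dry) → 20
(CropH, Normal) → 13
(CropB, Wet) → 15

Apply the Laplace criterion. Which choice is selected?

CropA

Row averages: CropH=13.5, CropA=14.5, CropB=13.5, CropG=14.25, CropC=13, CropF=13.75
Highest average = 14.5 → CropA.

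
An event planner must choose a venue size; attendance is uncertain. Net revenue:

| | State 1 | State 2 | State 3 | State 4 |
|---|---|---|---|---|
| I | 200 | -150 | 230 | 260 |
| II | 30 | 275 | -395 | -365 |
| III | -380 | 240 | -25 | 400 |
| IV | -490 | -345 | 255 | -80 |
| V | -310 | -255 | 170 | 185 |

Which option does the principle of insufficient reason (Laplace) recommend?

Row averages: I=135, II=-113.75, III=58.75, IV=-165, V=-52.5
Highest average = 135 → I.

I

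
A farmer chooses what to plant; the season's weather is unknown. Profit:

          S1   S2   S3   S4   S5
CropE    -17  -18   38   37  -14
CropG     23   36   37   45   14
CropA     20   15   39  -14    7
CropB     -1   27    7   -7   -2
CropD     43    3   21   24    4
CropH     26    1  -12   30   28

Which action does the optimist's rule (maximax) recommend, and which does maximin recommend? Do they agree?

Row maxima: CropE=38, CropG=45, CropA=39, CropB=27, CropD=43, CropH=30
Best best-case = 45 → CropG.
Row minima: CropE=-18, CropG=14, CropA=-14, CropB=-7, CropD=3, CropH=-12
Best worst-case = 14 → CropG.

maximax → CropG; maximin → CropG (agree)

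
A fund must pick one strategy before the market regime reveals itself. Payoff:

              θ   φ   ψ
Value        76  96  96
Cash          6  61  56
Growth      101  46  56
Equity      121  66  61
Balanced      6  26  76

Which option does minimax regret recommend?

Equity

Column bests: θ=121, φ=96, ψ=96.
Value regrets: 45, 0, 0 → max 45
Cash regrets: 115, 35, 40 → max 115
Growth regrets: 20, 50, 40 → max 50
Equity regrets: 0, 30, 35 → max 35
Balanced regrets: 115, 70, 20 → max 115
Smallest max regret = 35 → Equity.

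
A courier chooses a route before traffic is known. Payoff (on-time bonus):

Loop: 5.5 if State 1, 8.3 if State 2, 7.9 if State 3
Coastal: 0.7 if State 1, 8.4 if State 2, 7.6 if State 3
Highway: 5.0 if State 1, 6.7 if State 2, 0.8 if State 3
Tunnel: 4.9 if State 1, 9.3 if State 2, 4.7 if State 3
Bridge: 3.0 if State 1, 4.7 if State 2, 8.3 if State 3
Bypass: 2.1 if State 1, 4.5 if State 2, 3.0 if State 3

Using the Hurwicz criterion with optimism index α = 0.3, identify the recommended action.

Loop

Loop: 0.3·8.3 + 0.7·5.5 = 6.34
Coastal: 0.3·8.4 + 0.7·0.7 = 3.01
Highway: 0.3·6.7 + 0.7·0.8 = 2.57
Tunnel: 0.3·9.3 + 0.7·4.7 = 6.08
Bridge: 0.3·8.3 + 0.7·3.0 = 4.59
Bypass: 0.3·4.5 + 0.7·2.1 = 2.82
Highest Hurwicz score = 6.34 → Loop.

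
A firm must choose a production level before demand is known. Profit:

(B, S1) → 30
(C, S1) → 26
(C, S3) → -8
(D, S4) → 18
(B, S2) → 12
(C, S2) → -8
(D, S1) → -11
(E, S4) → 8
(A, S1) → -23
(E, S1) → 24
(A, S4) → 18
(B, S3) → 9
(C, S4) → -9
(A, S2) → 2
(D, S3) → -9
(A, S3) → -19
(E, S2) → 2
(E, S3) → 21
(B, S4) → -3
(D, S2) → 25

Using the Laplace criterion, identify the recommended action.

Row averages: A=-5.5, B=12, C=0.25, D=5.75, E=13.75
Highest average = 13.75 → E.

E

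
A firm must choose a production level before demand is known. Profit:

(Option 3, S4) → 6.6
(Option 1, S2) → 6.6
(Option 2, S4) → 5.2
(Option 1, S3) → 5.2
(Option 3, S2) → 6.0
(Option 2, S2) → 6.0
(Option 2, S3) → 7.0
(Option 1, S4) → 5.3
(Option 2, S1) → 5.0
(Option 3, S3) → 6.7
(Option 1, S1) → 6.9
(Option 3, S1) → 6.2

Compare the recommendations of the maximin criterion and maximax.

Row minima: Option 1=5.2, Option 2=5.0, Option 3=6.0
Best worst-case = 6.0 → Option 3.
Row maxima: Option 1=6.9, Option 2=7.0, Option 3=6.7
Best best-case = 7.0 → Option 2.

maximin → Option 3; maximax → Option 2 (disagree)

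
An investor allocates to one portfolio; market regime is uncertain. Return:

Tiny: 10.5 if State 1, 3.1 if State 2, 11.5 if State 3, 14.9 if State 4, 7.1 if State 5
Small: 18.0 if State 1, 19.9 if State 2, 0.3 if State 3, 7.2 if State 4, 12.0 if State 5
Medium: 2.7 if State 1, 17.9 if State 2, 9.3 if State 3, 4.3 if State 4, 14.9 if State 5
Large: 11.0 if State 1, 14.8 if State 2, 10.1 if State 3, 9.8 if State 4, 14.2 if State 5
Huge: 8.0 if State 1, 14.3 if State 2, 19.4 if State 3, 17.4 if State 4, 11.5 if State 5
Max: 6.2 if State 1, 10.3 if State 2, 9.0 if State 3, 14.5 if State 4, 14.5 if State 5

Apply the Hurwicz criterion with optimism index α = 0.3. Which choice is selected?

Tiny: 0.3·14.9 + 0.7·3.1 = 6.64
Small: 0.3·19.9 + 0.7·0.3 = 6.18
Medium: 0.3·17.9 + 0.7·2.7 = 7.26
Large: 0.3·14.8 + 0.7·9.8 = 11.3
Huge: 0.3·19.4 + 0.7·8.0 = 11.42
Max: 0.3·14.5 + 0.7·6.2 = 8.69
Highest Hurwicz score = 11.42 → Huge.

Huge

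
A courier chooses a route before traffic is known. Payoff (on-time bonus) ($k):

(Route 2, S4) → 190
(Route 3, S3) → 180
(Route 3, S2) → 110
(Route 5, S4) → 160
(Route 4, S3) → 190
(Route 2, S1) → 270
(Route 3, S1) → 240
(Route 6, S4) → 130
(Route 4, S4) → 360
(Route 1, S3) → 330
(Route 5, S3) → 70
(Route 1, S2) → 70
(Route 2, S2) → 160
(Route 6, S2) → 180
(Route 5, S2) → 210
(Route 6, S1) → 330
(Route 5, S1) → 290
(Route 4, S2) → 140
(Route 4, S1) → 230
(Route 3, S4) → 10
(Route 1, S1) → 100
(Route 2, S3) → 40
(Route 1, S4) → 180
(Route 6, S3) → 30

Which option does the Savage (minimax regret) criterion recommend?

Column bests: S1=330, S2=210, S3=330, S4=360.
Route 1 regrets: 230, 140, 0, 180 → max 230
Route 2 regrets: 60, 50, 290, 170 → max 290
Route 3 regrets: 90, 100, 150, 350 → max 350
Route 4 regrets: 100, 70, 140, 0 → max 140
Route 5 regrets: 40, 0, 260, 200 → max 260
Route 6 regrets: 0, 30, 300, 230 → max 300
Smallest max regret = 140 → Route 4.

Route 4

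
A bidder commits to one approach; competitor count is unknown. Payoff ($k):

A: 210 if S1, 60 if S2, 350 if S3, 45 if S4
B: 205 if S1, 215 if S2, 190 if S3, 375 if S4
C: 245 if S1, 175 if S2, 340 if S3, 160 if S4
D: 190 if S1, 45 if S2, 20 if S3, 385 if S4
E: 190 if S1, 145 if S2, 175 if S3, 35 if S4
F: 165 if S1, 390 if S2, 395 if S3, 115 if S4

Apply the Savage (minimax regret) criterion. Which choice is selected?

B

Column bests: S1=245, S2=390, S3=395, S4=385.
A regrets: 35, 330, 45, 340 → max 340
B regrets: 40, 175, 205, 10 → max 205
C regrets: 0, 215, 55, 225 → max 225
D regrets: 55, 345, 375, 0 → max 375
E regrets: 55, 245, 220, 350 → max 350
F regrets: 80, 0, 0, 270 → max 270
Smallest max regret = 205 → B.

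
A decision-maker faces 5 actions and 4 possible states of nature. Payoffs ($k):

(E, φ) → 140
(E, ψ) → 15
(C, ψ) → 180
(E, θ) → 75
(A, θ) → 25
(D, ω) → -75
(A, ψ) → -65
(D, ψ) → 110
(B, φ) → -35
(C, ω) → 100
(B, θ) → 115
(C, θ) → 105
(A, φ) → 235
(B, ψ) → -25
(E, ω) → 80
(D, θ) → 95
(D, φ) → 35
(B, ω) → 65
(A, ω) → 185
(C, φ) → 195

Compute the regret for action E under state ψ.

Best payoff under ψ is 180.
Regret = 180 − 15 = 165.

165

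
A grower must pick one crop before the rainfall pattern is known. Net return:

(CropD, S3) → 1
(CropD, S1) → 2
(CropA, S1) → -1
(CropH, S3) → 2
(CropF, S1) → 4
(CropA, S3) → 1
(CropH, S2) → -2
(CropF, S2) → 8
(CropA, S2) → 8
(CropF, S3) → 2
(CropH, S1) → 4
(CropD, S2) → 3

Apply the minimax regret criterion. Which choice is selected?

CropF

Column bests: S1=4, S2=8, S3=2.
CropF regrets: 0, 0, 0 → max 0
CropD regrets: 2, 5, 1 → max 5
CropA regrets: 5, 0, 1 → max 5
CropH regrets: 0, 10, 0 → max 10
Smallest max regret = 0 → CropF.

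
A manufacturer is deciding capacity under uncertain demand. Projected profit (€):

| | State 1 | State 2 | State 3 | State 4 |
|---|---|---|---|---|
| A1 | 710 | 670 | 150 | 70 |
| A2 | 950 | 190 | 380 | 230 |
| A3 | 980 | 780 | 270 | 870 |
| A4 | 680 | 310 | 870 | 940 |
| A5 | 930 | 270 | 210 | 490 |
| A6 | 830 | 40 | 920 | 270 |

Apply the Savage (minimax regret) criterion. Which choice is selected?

A4

Column bests: State 1=980, State 2=780, State 3=920, State 4=940.
A1 regrets: 270, 110, 770, 870 → max 870
A2 regrets: 30, 590, 540, 710 → max 710
A3 regrets: 0, 0, 650, 70 → max 650
A4 regrets: 300, 470, 50, 0 → max 470
A5 regrets: 50, 510, 710, 450 → max 710
A6 regrets: 150, 740, 0, 670 → max 740
Smallest max regret = 470 → A4.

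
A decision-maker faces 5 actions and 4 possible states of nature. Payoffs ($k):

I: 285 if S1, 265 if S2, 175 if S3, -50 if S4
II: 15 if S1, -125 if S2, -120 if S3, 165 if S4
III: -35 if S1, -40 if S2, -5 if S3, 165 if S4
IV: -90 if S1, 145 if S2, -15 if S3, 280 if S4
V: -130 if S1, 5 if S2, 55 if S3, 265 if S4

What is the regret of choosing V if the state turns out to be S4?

15

Best payoff under S4 is 280.
Regret = 280 − 265 = 15.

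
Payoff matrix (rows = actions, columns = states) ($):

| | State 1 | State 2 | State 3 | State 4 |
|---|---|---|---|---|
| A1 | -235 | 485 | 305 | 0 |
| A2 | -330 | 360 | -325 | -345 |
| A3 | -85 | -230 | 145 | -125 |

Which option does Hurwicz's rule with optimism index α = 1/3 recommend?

A1: 1/3·485 + 2/3·(-235) = 5
A2: 1/3·360 + 2/3·(-345) = -110
A3: 1/3·145 + 2/3·(-230) = -105
Highest Hurwicz score = 5 → A1.

A1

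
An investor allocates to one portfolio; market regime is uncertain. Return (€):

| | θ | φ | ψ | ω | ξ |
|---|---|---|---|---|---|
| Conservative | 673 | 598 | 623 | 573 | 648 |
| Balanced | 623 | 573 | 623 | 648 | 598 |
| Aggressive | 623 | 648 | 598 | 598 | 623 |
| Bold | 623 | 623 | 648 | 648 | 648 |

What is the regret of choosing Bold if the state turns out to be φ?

Best payoff under φ is 648.
Regret = 648 − 623 = 25.

25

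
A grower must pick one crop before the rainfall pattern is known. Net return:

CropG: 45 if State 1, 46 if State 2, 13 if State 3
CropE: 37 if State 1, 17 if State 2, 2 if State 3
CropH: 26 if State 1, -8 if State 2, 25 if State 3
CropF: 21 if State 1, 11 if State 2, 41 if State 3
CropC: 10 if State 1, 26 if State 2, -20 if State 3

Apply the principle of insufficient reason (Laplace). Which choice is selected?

CropG

Row averages: CropG=104/3, CropE=56/3, CropH=43/3, CropF=73/3, CropC=16/3
Highest average = 104/3 → CropG.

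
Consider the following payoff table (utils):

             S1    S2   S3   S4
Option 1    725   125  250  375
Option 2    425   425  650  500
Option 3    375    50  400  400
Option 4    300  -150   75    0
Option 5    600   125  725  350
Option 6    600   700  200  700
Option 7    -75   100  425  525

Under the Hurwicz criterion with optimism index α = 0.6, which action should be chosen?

Option 1: 0.6·725 + 0.4·125 = 485
Option 2: 0.6·650 + 0.4·425 = 560
Option 3: 0.6·400 + 0.4·50 = 260
Option 4: 0.6·300 + 0.4·(-150) = 120
Option 5: 0.6·725 + 0.4·125 = 485
Option 6: 0.6·700 + 0.4·200 = 500
Option 7: 0.6·525 + 0.4·(-75) = 285
Highest Hurwicz score = 560 → Option 2.

Option 2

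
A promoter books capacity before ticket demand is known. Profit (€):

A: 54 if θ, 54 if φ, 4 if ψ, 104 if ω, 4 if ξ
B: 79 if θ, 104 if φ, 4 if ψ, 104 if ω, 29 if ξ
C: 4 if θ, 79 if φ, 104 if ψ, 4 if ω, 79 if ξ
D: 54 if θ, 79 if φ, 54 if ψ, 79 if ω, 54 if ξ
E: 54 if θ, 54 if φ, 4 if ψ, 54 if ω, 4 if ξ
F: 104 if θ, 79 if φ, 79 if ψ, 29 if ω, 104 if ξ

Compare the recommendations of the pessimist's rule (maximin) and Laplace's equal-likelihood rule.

maximin → D; laplace → F (disagree)

Row minima: A=4, B=4, C=4, D=54, E=4, F=29
Best worst-case = 54 → D.
Row averages: A=44, B=64, C=54, D=64, E=34, F=79
Highest average = 79 → F.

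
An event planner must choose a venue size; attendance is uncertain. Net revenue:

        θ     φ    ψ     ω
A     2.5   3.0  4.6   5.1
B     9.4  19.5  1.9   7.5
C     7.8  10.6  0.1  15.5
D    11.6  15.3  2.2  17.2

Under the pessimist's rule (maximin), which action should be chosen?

Row minima: A=2.5, B=1.9, C=0.1, D=2.2
Best worst-case = 2.5 → A.

A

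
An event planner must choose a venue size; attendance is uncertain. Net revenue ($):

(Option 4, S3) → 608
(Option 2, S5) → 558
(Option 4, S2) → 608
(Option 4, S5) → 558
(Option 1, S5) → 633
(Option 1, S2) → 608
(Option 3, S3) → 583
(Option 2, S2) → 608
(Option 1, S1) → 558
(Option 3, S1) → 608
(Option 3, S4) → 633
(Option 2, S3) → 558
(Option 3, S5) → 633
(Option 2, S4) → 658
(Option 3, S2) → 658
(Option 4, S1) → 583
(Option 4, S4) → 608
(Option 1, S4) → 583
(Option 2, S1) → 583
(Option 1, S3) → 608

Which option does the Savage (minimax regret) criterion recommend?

Option 3

Column bests: S1=608, S2=658, S3=608, S4=658, S5=633.
Option 1 regrets: 50, 50, 0, 75, 0 → max 75
Option 2 regrets: 25, 50, 50, 0, 75 → max 75
Option 3 regrets: 0, 0, 25, 25, 0 → max 25
Option 4 regrets: 25, 50, 0, 50, 75 → max 75
Smallest max regret = 25 → Option 3.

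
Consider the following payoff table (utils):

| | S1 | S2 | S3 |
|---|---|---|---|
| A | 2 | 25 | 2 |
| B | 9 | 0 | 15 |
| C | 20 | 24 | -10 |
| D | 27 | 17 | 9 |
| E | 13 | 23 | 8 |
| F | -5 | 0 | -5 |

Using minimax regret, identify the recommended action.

D

Column bests: S1=27, S2=25, S3=15.
A regrets: 25, 0, 13 → max 25
B regrets: 18, 25, 0 → max 25
C regrets: 7, 1, 25 → max 25
D regrets: 0, 8, 6 → max 8
E regrets: 14, 2, 7 → max 14
F regrets: 32, 25, 20 → max 32
Smallest max regret = 8 → D.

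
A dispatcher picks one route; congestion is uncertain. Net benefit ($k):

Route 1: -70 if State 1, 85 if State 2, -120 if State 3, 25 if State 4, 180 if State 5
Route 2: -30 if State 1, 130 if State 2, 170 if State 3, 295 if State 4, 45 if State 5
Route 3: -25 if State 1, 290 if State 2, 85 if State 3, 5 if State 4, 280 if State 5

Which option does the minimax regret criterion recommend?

Column bests: State 1=-25, State 2=290, State 3=170, State 4=295, State 5=280.
Route 1 regrets: 45, 205, 290, 270, 100 → max 290
Route 2 regrets: 5, 160, 0, 0, 235 → max 235
Route 3 regrets: 0, 0, 85, 290, 0 → max 290
Smallest max regret = 235 → Route 2.

Route 2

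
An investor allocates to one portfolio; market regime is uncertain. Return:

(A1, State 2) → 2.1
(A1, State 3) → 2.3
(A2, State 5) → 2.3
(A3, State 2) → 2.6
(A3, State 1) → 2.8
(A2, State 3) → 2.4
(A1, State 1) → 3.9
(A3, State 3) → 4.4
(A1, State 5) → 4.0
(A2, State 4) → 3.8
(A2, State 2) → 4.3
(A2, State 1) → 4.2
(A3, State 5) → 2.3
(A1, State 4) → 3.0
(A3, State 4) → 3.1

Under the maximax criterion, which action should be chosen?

Row maxima: A1=4.0, A2=4.3, A3=4.4
Best best-case = 4.4 → A3.

A3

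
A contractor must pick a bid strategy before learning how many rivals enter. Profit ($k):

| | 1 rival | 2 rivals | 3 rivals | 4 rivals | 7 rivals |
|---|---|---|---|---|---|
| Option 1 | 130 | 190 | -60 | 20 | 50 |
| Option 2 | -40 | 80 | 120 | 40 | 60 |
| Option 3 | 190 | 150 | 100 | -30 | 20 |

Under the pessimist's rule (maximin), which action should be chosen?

Row minima: Option 1=-60, Option 2=-40, Option 3=-30
Best worst-case = -30 → Option 3.

Option 3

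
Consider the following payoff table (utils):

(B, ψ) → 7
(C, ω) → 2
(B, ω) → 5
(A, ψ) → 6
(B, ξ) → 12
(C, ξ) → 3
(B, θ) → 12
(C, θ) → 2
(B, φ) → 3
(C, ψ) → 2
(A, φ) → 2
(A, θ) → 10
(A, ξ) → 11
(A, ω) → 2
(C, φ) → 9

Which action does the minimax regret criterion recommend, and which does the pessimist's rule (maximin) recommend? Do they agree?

Column bests: θ=12, φ=9, ψ=7, ω=5, ξ=12.
A regrets: 2, 7, 1, 3, 1 → max 7
B regrets: 0, 6, 0, 0, 0 → max 6
C regrets: 10, 0, 5, 3, 9 → max 10
Smallest max regret = 6 → B.
Row minima: A=2, B=3, C=2
Best worst-case = 3 → B.

minimax regret → B; maximin → B (agree)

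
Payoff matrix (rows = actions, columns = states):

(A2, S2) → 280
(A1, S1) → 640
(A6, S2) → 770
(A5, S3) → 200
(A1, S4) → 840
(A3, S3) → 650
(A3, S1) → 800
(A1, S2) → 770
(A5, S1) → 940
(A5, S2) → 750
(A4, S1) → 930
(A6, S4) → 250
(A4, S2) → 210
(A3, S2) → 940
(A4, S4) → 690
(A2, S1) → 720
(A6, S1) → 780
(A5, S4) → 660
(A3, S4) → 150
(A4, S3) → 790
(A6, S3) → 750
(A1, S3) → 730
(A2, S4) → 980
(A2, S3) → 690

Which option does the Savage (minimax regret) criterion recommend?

Column bests: S1=940, S2=940, S3=790, S4=980.
A1 regrets: 300, 170, 60, 140 → max 300
A2 regrets: 220, 660, 100, 0 → max 660
A3 regrets: 140, 0, 140, 830 → max 830
A4 regrets: 10, 730, 0, 290 → max 730
A5 regrets: 0, 190, 590, 320 → max 590
A6 regrets: 160, 170, 40, 730 → max 730
Smallest max regret = 300 → A1.

A1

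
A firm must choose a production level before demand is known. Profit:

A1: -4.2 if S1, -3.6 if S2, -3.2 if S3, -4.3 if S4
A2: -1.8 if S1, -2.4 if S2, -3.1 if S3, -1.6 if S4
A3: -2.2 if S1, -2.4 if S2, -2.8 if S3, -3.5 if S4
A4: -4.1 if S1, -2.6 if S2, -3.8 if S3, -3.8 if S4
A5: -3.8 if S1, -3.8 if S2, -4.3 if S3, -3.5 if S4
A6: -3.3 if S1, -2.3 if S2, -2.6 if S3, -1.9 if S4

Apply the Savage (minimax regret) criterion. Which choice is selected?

Column bests: S1=-1.8, S2=-2.3, S3=-2.6, S4=-1.6.
A1 regrets: 2.4, 1.3, 0.6, 2.7 → max 2.7
A2 regrets: 0.0, 0.1, 0.5, 0.0 → max 0.5
A3 regrets: 0.4, 0.1, 0.2, 1.9 → max 1.9
A4 regrets: 2.3, 0.3, 1.2, 2.2 → max 2.3
A5 regrets: 2.0, 1.5, 1.7, 1.9 → max 2.0
A6 regrets: 1.5, 0.0, 0.0, 0.3 → max 1.5
Smallest max regret = 0.5 → A2.

A2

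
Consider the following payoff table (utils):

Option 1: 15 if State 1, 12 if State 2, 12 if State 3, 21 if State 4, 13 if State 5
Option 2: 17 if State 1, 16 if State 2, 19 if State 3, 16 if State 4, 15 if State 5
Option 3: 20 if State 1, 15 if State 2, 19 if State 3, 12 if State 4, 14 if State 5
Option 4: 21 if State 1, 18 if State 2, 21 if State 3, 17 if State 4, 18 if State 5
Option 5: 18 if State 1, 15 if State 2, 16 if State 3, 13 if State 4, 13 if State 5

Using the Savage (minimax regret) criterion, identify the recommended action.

Column bests: State 1=21, State 2=18, State 3=21, State 4=21, State 5=18.
Option 1 regrets: 6, 6, 9, 0, 5 → max 9
Option 2 regrets: 4, 2, 2, 5, 3 → max 5
Option 3 regrets: 1, 3, 2, 9, 4 → max 9
Option 4 regrets: 0, 0, 0, 4, 0 → max 4
Option 5 regrets: 3, 3, 5, 8, 5 → max 8
Smallest max regret = 4 → Option 4.

Option 4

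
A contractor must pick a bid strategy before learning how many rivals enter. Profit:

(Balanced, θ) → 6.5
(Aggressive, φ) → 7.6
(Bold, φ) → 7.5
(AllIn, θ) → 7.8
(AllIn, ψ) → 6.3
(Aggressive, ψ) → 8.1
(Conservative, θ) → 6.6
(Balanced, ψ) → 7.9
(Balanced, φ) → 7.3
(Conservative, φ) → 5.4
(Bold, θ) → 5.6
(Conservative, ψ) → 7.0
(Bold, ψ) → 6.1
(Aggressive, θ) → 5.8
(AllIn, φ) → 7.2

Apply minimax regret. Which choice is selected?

Balanced

Column bests: θ=7.8, φ=7.6, ψ=8.1.
Conservative regrets: 1.2, 2.2, 1.1 → max 2.2
Balanced regrets: 1.3, 0.3, 0.2 → max 1.3
Aggressive regrets: 2.0, 0.0, 0.0 → max 2.0
Bold regrets: 2.2, 0.1, 2.0 → max 2.2
AllIn regrets: 0.0, 0.4, 1.8 → max 1.8
Smallest max regret = 1.3 → Balanced.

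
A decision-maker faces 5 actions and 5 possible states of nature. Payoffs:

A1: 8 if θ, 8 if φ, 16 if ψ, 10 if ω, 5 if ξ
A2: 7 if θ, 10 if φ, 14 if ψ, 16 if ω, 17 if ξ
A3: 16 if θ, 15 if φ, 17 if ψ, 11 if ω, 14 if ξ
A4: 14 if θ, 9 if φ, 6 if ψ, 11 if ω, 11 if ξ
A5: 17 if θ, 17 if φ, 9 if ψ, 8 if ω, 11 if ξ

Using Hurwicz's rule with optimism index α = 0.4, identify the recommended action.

A1: 0.4·16 + 0.6·5 = 9.4
A2: 0.4·17 + 0.6·7 = 11
A3: 0.4·17 + 0.6·11 = 13.4
A4: 0.4·14 + 0.6·6 = 9.2
A5: 0.4·17 + 0.6·8 = 11.6
Highest Hurwicz score = 13.4 → A3.

A3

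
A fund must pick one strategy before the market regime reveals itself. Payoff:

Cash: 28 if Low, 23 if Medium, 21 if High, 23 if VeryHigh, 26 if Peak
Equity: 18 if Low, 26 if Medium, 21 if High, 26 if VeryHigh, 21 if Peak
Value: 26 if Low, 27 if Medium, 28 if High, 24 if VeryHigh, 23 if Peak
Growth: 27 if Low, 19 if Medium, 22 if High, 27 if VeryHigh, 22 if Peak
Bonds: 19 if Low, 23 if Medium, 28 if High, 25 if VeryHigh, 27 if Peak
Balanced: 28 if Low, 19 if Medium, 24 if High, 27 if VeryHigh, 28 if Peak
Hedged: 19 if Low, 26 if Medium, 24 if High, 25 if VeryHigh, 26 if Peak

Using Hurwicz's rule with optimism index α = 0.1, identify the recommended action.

Cash: 0.1·28 + 0.9·21 = 21.7
Equity: 0.1·26 + 0.9·18 = 18.8
Value: 0.1·28 + 0.9·23 = 23.5
Growth: 0.1·27 + 0.9·19 = 19.8
Bonds: 0.1·28 + 0.9·19 = 19.9
Balanced: 0.1·28 + 0.9·19 = 19.9
Hedged: 0.1·26 + 0.9·19 = 19.7
Highest Hurwicz score = 23.5 → Value.

Value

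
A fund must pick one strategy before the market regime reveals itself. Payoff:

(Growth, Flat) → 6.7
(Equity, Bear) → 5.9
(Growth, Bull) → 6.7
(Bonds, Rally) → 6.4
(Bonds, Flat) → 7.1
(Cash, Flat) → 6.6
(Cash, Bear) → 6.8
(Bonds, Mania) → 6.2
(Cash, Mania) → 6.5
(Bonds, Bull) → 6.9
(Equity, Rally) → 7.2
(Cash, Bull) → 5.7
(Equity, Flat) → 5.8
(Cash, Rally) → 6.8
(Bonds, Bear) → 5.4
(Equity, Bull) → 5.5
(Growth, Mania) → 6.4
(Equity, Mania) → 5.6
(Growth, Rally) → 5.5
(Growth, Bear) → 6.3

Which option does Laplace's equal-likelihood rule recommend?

Row averages: Bonds=6.4, Growth=6.32, Equity=6, Cash=6.48
Highest average = 6.48 → Cash.

Cash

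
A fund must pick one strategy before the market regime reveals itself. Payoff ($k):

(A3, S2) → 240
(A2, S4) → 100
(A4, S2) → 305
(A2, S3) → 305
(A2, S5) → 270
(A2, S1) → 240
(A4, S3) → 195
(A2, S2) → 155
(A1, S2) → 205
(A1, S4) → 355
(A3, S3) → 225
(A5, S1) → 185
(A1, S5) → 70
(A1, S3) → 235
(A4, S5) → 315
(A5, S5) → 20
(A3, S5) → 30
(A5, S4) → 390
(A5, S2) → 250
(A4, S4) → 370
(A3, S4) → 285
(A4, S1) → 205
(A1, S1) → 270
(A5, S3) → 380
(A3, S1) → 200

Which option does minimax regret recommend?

Column bests: S1=270, S2=305, S3=380, S4=390, S5=315.
A1 regrets: 0, 100, 145, 35, 245 → max 245
A2 regrets: 30, 150, 75, 290, 45 → max 290
A3 regrets: 70, 65, 155, 105, 285 → max 285
A4 regrets: 65, 0, 185, 20, 0 → max 185
A5 regrets: 85, 55, 0, 0, 295 → max 295
Smallest max regret = 185 → A4.

A4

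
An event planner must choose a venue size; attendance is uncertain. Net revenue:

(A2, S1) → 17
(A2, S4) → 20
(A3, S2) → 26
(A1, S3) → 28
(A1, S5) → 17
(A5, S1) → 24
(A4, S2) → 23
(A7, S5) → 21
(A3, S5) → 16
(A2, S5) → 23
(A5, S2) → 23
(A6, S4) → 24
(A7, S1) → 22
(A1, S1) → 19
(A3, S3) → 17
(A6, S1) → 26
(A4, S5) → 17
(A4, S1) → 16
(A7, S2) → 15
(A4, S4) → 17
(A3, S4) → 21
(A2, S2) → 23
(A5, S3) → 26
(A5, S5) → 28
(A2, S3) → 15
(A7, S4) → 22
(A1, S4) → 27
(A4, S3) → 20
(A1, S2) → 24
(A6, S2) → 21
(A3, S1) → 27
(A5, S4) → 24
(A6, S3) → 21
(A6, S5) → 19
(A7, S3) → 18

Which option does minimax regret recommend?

A5

Column bests: S1=27, S2=26, S3=28, S4=27, S5=28.
A1 regrets: 8, 2, 0, 0, 11 → max 11
A2 regrets: 10, 3, 13, 7, 5 → max 13
A3 regrets: 0, 0, 11, 6, 12 → max 12
A4 regrets: 11, 3, 8, 10, 11 → max 11
A5 regrets: 3, 3, 2, 3, 0 → max 3
A6 regrets: 1, 5, 7, 3, 9 → max 9
A7 regrets: 5, 11, 10, 5, 7 → max 11
Smallest max regret = 3 → A5.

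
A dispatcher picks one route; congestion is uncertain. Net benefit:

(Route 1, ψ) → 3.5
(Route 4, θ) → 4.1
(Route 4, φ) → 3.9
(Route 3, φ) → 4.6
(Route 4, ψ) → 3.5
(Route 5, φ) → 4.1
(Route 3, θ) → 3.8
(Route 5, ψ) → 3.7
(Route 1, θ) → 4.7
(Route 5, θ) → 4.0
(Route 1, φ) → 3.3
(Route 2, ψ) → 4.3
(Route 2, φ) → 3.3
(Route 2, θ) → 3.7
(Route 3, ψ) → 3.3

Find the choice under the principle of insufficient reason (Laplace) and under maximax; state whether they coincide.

Row averages: Route 1=23/6, Route 2=113/30, Route 3=3.9, Route 4=23/6, Route 5=59/15
Highest average = 59/15 → Route 5.
Row maxima: Route 1=4.7, Route 2=4.3, Route 3=4.6, Route 4=4.1, Route 5=4.1
Best best-case = 4.7 → Route 1.

laplace → Route 5; maximax → Route 1 (disagree)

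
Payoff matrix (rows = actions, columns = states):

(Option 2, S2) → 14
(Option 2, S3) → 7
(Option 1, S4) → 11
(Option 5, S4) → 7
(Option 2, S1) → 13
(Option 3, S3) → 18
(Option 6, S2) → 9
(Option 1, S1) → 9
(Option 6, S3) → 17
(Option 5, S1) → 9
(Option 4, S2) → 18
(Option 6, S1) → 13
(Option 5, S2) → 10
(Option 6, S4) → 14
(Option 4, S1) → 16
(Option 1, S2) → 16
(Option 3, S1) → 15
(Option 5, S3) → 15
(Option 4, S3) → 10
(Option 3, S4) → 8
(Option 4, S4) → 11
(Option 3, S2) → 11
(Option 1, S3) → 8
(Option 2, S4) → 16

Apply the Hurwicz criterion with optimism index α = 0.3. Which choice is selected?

Option 4

Option 1: 0.3·16 + 0.7·8 = 10.4
Option 2: 0.3·16 + 0.7·7 = 9.7
Option 3: 0.3·18 + 0.7·8 = 11
Option 4: 0.3·18 + 0.7·10 = 12.4
Option 5: 0.3·15 + 0.7·7 = 9.4
Option 6: 0.3·17 + 0.7·9 = 11.4
Highest Hurwicz score = 12.4 → Option 4.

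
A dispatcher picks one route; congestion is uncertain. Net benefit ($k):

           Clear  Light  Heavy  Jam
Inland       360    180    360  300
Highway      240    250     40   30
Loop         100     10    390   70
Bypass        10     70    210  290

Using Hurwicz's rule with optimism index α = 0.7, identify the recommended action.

Inland: 0.7·360 + 0.3·180 = 306
Highway: 0.7·250 + 0.3·30 = 184
Loop: 0.7·390 + 0.3·10 = 276
Bypass: 0.7·290 + 0.3·10 = 206
Highest Hurwicz score = 306 → Inland.

Inland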